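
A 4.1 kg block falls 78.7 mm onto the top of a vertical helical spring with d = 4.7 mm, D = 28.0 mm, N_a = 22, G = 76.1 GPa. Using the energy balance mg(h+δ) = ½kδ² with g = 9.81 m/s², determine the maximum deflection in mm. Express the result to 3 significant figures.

k = Gd⁴/(8D³N_a) = (76.1×10³)(4.7⁴)/(8·28.0³·22) = 9.6115 N/mm
W = mg = 4.1 × 9.81 = 40.221 N
½kδ² − Wδ − Wh = 0 → δ = (W + √(W² + 2kWh))/k
δ = (40.221 + √(1617.7 + 60848.1))/9.6115 = (40.221 + 249.93)/9.6115 = 30.188 mm

30.2 mm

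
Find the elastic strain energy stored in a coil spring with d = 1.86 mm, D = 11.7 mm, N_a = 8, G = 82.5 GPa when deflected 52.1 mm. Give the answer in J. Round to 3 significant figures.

13.1 J

k = Gd⁴/(8D³N_a) = (82.5×10³)(1.86⁴)/(8·11.7³·8) = 9.6331 N/mm
U = ½kδ² = 0.5 × 9.6331 × 52.1² = 13074 N·mm = 13.074 J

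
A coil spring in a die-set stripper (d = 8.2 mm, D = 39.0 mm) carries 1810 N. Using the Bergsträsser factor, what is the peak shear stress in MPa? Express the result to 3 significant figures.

428 MPa

Spring index C = D/d = 39.0/8.2 = 4.7561
K_B = (4C+2)/(4C−3) = 21.024/16.024 = 1.3120
τ₀ = 8FD/(πd³) = 8·1810·39.0/(π·8.2³) = 564720/1732.2 = 326.02 MPa
τ_max = K·τ₀ = 1.3120 × 326.02 = 427.74 MPa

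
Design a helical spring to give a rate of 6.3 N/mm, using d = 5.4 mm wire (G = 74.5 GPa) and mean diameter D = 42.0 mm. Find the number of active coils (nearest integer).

N_a = Gd⁴/(8D³k) = (74.5×10³ × 5.4⁴)/(8 × 42.0³ × 6.3)
    = 6.33478e+07 / 3.73404e+06 = 16.96 → 17 coils

17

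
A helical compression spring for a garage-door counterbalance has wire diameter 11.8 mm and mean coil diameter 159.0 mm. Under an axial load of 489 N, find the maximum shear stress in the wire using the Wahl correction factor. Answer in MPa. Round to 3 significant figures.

Spring index C = D/d = 159.0/11.8 = 13.4746
K_W = (4C−1)/(4C−4) + 0.615/C = 52.898/49.898 + 0.0456 = 1.1058
τ₀ = 8FD/(πd³) = 8·489·159.0/(π·11.8³) = 622008/5161.7 = 120.5 MPa
τ_max = K·τ₀ = 1.1058 × 120.5 = 133.25 MPa

133 MPa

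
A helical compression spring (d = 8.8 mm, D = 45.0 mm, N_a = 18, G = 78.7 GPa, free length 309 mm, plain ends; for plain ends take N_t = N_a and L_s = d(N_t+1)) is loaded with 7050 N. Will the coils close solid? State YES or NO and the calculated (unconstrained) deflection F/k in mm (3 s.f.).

YES, δ = 196 mm

k = Gd⁴/(8D³N_a) = (78.7×10³)(8.8⁴)/(8·45.0³·18) = 35.967 N/mm
N_t = 18; L_s = 8.8·19 = 167.2 mm; δ_solid = L₀ − L_s = 309 − 167.2 = 141.8 mm
δ = F/k = 7050/35.967 = 196.01 mm
δ ≥ δ_solid → spring goes solid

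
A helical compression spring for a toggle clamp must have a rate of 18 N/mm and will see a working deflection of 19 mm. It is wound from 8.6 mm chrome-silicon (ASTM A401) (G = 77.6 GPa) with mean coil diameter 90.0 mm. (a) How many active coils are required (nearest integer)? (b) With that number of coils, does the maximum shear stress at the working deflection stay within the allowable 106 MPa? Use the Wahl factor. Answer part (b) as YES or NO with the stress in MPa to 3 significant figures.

(a) 4 coils; (b) NO, τ_max = 142 MPa

N_a = Gd⁴/(8D³k) = (77.6×10³)(8.6⁴)/(8·90.0³·18) = 4.044 → N_a = 4
Actual rate k = Gd⁴/(8D³·4) = 18.196 N/mm
Working load F = kδ = 18.196·19 = 345.73 N
C = 90.0/8.6 = 10.4651; K_W = (4C−1)/(4C−4)+0.615/C = 1.1380
τ_max = K_W·8FD/(πd³) = 1.1380·124.57 = 141.76 MPa
τ_max > 106 MPa → exceeds allowable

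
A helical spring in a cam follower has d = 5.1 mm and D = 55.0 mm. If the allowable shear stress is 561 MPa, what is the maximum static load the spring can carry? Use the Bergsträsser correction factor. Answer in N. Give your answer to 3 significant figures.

C = D/d = 55.0/5.1 = 10.7843
K_B = (4C+2)/(4C−3) = 45.137/40.137 = 1.1246
τ_max = K·8FD/(πd³) → F_max = τ_allow·πd³/(8DK)
F_max = 561·π·5.1³/(8·55.0·1.1246) = 2.3379e+05/494.81 = 472.48 N

472 N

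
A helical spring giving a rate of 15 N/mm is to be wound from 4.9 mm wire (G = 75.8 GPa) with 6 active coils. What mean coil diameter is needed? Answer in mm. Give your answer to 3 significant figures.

39.3 mm

D = (Gd⁴/(8N_a·k))^(1/3) = (75.8×10³·4.9⁴/(8·6·15))^(1/3)
  = (60690.5)^(1/3) = 39.2983 mm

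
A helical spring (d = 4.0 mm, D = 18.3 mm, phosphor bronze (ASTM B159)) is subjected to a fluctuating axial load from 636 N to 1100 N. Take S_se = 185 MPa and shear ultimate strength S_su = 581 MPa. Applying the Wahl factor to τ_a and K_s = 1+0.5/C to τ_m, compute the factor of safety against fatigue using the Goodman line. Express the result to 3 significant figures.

0.411

C = D/d = 18.3/4.0 = 4.5750; K_W = (4C−1)/(4C−4)+0.615/C = 1.3442; K_s = 1+0.5/C = 1.1093
F_a = (F_max−F_min)/2 = 232 N; F_m = (F_max+F_min)/2 = 868 N
τ_a = K_W·8F_aD/(πd³) = 1.3442 × 168.93 = 227.07 MPa
τ_m = K_s·8F_mD/(πd³) = 1.1093 × 632.02 = 701.09 MPa
Goodman: 1/n_f = τ_a/S_se + τ_m/S_su = 227.07/185 + 701.09/581 = 1.22743 + 1.20670 = 2.4341
n_f = 1/2.4341 = 0.4108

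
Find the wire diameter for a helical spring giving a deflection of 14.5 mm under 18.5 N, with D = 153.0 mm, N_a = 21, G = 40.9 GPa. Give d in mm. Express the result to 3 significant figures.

Required rate k = F/δ = 18.5/14.5 = 1.2759 N/mm
d = (8D³N_a·k / G)^(1/4) = (8·153.0³·21·1.2759 / (40.9×10³))^0.25
  = (18770)^0.25 = 11.7049 mm

11.7 mm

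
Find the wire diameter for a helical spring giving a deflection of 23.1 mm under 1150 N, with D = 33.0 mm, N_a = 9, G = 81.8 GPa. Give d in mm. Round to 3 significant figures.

6.30 mm

Required rate k = F/δ = 1150/23.1 = 49.784 N/mm
d = (8D³N_a·k / G)^(1/4) = (8·33.0³·9·49.784 / (81.8×10³))^0.25
  = (1574.7)^0.25 = 6.2994 mm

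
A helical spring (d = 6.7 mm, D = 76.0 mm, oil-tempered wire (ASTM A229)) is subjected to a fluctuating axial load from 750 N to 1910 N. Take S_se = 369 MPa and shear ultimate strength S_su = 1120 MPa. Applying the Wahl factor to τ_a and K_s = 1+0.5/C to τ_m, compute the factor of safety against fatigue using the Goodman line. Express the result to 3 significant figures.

C = D/d = 76.0/6.7 = 11.3433; K_W = (4C−1)/(4C−4)+0.615/C = 1.1267; K_s = 1+0.5/C = 1.0441
F_a = (F_max−F_min)/2 = 580 N; F_m = (F_max+F_min)/2 = 1330 N
τ_a = K_W·8F_aD/(πd³) = 1.1267 × 373.21 = 420.51 MPa
τ_m = K_s·8F_mD/(πd³) = 1.0441 × 855.82 = 893.54 MPa
Goodman: 1/n_f = τ_a/S_se + τ_m/S_su = 420.51/369 + 893.54/1120 = 1.13959 + 0.79780 = 1.9374
n_f = 1/1.9374 = 0.5162

0.516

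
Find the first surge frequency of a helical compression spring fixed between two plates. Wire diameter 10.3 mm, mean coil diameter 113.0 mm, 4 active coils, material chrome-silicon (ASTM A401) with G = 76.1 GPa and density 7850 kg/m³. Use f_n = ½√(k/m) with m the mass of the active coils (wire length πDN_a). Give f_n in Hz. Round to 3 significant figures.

70.7 Hz

k = Gd⁴/(8D³N_a) = (76.1×10³)(10.3⁴)/(8·113.0³·4) = 18.55 N/mm = 18550 N/m
Wire length L = πDN_a = π·113.0·4 = 1420 mm
m = ρ·(πd²/4)·L = 7850 × 83.323×10⁻⁶ m² × 1.42 m = 0.9288 kg
f_n = ½√(k/m) = 0.5·√(18550/0.9288) = 0.5·√(19972) = 70.662 Hz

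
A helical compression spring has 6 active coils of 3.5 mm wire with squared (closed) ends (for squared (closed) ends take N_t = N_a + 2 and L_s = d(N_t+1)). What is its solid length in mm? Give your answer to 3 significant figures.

squared (closed) ends: N_t = N_a + 2 = 6 + 2 = 8
L_s = d·(N_t+1) = 3.5 × 9 = 31.5 mm

31.5 mm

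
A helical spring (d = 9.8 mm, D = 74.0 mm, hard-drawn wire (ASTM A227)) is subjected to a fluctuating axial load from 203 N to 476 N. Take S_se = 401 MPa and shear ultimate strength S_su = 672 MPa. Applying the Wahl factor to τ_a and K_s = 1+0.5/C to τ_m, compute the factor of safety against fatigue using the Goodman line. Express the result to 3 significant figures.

C = D/d = 74.0/9.8 = 7.5510; K_W = (4C−1)/(4C−4)+0.615/C = 1.1959; K_s = 1+0.5/C = 1.0662
F_a = (F_max−F_min)/2 = 136.5 N; F_m = (F_max+F_min)/2 = 339.5 N
τ_a = K_W·8F_aD/(πd³) = 1.1959 × 27.329 = 32.684 MPa
τ_m = K_s·8F_mD/(πd³) = 1.0662 × 67.973 = 72.473 MPa
Goodman: 1/n_f = τ_a/S_se + τ_m/S_su = 32.684/401 + 72.473/672 = 0.08151 + 0.10785 = 0.18935
n_f = 1/0.18935 = 5.281

5.28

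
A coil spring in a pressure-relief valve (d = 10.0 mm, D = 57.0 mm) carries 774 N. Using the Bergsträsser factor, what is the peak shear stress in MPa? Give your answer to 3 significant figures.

Spring index C = D/d = 57.0/10.0 = 5.7000
K_B = (4C+2)/(4C−3) = 24.800/19.800 = 1.2525
τ₀ = 8FD/(πd³) = 8·774·57.0/(π·10.0³) = 352944/3141.6 = 112.35 MPa
τ_max = K·τ₀ = 1.2525 × 112.35 = 140.72 MPa

141 MPa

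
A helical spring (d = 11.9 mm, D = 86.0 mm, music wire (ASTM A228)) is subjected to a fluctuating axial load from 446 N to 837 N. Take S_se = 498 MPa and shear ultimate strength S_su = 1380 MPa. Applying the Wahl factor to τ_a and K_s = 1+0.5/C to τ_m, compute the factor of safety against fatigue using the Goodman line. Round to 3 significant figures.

C = D/d = 86.0/11.9 = 7.2269; K_W = (4C−1)/(4C−4)+0.615/C = 1.2055; K_s = 1+0.5/C = 1.0692
F_a = (F_max−F_min)/2 = 195.5 N; F_m = (F_max+F_min)/2 = 641.5 N
τ_a = K_W·8F_aD/(πd³) = 1.2055 × 25.406 = 30.629 MPa
τ_m = K_s·8F_mD/(πd³) = 1.0692 × 83.367 = 89.135 MPa
Goodman: 1/n_f = τ_a/S_se + τ_m/S_su = 30.629/498 + 89.135/1380 = 0.06150 + 0.06459 = 0.12609
n_f = 1/0.12609 = 7.931

7.93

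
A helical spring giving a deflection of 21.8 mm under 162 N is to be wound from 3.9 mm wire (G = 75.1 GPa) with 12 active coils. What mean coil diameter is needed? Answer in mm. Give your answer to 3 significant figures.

Required rate k = F/δ = 162/21.8 = 7.4312 N/mm
D = (Gd⁴/(8N_a·k))^(1/3) = (75.1×10³·3.9⁴/(8·12·7.4312))^(1/3)
  = (24353.9)^(1/3) = 28.9861 mm

29.0 mm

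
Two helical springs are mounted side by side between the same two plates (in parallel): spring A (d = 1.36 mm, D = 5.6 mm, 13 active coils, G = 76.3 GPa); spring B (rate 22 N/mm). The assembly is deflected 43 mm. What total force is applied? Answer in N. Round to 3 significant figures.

1560 N

k_A = Gd⁴/(8D³N_a) = (76.3×10³)(1.36⁴)/(8·5.6³·13) = 14.292 N/mm
Parallel: k_eq = 14.292 + 22 = 36.292 N/mm
F = k_eq·δ = 36.292·43 = 1560.5 N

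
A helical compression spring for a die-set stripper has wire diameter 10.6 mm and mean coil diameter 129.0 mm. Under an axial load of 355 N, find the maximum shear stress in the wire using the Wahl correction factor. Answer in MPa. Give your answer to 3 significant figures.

109 MPa

Spring index C = D/d = 129.0/10.6 = 12.1698
K_W = (4C−1)/(4C−4) + 0.615/C = 47.679/44.679 + 0.0505 = 1.1177
τ₀ = 8FD/(πd³) = 8·355·129.0/(π·10.6³) = 366360/3741.7 = 97.913 MPa
τ_max = K·τ₀ = 1.1177 × 97.913 = 109.44 MPa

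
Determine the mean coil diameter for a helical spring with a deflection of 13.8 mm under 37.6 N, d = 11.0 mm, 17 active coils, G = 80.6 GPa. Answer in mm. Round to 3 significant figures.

Required rate k = F/δ = 37.6/13.8 = 2.7246 N/mm
D = (Gd⁴/(8N_a·k))^(1/3) = (80.6×10³·11.0⁴/(8·17·2.7246))^(1/3)
  = (3.18462e+06)^(1/3) = 147.1249 mm

147 mm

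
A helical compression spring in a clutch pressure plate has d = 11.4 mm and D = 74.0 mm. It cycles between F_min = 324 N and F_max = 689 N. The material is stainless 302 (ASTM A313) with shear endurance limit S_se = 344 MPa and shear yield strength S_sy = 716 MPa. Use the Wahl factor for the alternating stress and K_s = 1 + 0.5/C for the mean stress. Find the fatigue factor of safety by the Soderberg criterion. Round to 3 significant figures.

5.56

C = D/d = 74.0/11.4 = 6.4912; K_W = (4C−1)/(4C−4)+0.615/C = 1.2313; K_s = 1+0.5/C = 1.0770
F_a = (F_max−F_min)/2 = 182.5 N; F_m = (F_max+F_min)/2 = 506.5 N
τ_a = K_W·8F_aD/(πd³) = 1.2313 × 23.212 = 28.582 MPa
τ_m = K_s·8F_mD/(πd³) = 1.0770 × 64.422 = 69.385 MPa
Soderberg: 1/n_f = τ_a/S_se + τ_m/S_sy = 28.582/344 + 69.385/716 = 0.08309 + 0.09691 = 0.17999
n_f = 1/0.17999 = 5.556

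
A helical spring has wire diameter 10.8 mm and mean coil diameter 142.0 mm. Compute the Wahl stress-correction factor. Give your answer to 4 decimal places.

1.1085

C = D/d = 142.0/10.8 = 13.1481
K_W = (4C−1)/(4C−4) + 0.615/C = 51.593/48.593 + 0.0468 = 1.1085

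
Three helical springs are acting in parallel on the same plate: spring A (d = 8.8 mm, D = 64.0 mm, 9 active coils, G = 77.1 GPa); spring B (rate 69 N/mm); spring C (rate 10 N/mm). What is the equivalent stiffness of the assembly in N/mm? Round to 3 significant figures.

103 N/mm

k_A = Gd⁴/(8D³N_a) = (77.1×10³)(8.8⁴)/(8·64.0³·9) = 24.497 N/mm
Parallel: k_eq = 24.497 + 69 + 10 = 103.5 N/mm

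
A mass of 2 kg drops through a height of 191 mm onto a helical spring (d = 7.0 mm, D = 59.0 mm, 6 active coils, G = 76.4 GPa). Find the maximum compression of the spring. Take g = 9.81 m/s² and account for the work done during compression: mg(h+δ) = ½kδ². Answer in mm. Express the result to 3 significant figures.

21.2 mm

k = Gd⁴/(8D³N_a) = (76.4×10³)(7.0⁴)/(8·59.0³·6) = 18.608 N/mm
W = mg = 2 × 9.81 = 19.62 N
½kδ² − Wδ − Wh = 0 → δ = (W + √(W² + 2kWh))/k
δ = (19.62 + √(384.94 + 139460))/18.608 = (19.62 + 373.96)/18.608 = 21.152 mm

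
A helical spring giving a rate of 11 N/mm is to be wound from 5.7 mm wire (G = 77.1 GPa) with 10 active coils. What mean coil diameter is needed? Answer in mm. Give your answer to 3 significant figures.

D = (Gd⁴/(8N_a·k))^(1/3) = (77.1×10³·5.7⁴/(8·10·11))^(1/3)
  = (92485)^(1/3) = 45.2228 mm

45.2 mm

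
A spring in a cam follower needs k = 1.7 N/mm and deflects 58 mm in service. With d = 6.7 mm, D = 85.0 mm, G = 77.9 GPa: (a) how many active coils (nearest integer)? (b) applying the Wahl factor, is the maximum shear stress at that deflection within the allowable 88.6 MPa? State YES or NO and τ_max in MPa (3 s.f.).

N_a = Gd⁴/(8D³k) = (77.9×10³)(6.7⁴)/(8·85.0³·1.7) = 18.79 → N_a = 19
Actual rate k = Gd⁴/(8D³·19) = 1.6817 N/mm
Working load F = kδ = 1.6817·58 = 97.536 N
C = 85.0/6.7 = 12.6866; K_W = (4C−1)/(4C−4)+0.615/C = 1.1127
τ_max = K_W·8FD/(πd³) = 1.1127·70.194 = 78.101 MPa
τ_max ≤ 88.6 MPa → acceptable

(a) 19 coils; (b) YES, τ_max = 78.1 MPa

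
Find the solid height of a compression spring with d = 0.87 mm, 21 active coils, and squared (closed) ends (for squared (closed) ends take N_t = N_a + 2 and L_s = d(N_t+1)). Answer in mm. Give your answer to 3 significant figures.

20.9 mm

squared (closed) ends: N_t = N_a + 2 = 21 + 2 = 23
L_s = d·(N_t+1) = 0.87 × 24 = 20.88 mm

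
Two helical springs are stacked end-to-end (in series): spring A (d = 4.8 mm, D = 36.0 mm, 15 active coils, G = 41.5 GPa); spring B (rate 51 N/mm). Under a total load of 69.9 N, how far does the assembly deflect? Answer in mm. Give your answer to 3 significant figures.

19.1 mm

k_A = Gd⁴/(8D³N_a) = (41.5×10³)(4.8⁴)/(8·36.0³·15) = 3.9348 N/mm
Series: 1/k_eq = 1/3.9348 + 1/51 = 0.27375; k_eq = 3.653 N/mm
δ = F/k_eq = 69.9/3.653 = 19.135 mm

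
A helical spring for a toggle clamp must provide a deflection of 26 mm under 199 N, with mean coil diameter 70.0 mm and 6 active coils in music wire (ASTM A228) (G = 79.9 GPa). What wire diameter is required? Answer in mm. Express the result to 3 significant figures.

Required rate k = F/δ = 199/26 = 7.6538 N/mm
d = (8D³N_a·k / G)^(1/4) = (8·70.0³·6·7.6538 / (79.9×10³))^0.25
  = (1577.1)^0.25 = 6.3018 mm

6.30 mm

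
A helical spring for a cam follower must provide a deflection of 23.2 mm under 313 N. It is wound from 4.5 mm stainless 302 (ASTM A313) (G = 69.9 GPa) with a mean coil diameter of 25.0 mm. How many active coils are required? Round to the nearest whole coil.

17

Required rate k = F/δ = 313/23.2 = 13.491 N/mm
N_a = Gd⁴/(8D³k) = (69.9×10³ × 4.5⁴)/(8 × 25.0³ × 13.491)
    = 2.86634e+07 / 1.68642e+06 = 17 → 17 coils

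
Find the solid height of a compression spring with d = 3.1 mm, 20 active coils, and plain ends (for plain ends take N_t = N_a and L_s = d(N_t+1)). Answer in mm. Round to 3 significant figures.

plain ends: N_t = N_a = 20
L_s = d·(N_t+1) = 3.1 × 21 = 65.1 mm

65.1 mm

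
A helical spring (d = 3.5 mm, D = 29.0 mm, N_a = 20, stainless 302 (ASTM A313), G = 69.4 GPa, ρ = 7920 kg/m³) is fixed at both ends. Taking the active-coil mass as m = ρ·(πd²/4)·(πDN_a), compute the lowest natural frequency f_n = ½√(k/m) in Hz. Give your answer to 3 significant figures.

k = Gd⁴/(8D³N_a) = (69.4×10³)(3.5⁴)/(8·29.0³·20) = 2.6688 N/mm = 2668.8 N/m
Wire length L = πDN_a = π·29.0·20 = 1822.1 mm
m = ρ·(πd²/4)·L = 7920 × 9.6211×10⁻⁶ m² × 1.8221 m = 0.13884 kg
f_n = ½√(k/m) = 0.5·√(2668.8/0.13884) = 0.5·√(19222) = 69.321 Hz

69.3 Hz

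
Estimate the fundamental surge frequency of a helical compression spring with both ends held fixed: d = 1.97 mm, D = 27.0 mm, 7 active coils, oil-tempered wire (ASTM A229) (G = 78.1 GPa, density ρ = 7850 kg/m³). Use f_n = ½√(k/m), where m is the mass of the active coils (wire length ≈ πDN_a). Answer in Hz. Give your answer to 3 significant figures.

137 Hz

k = Gd⁴/(8D³N_a) = (78.1×10³)(1.97⁴)/(8·27.0³·7) = 1.0672 N/mm = 1067.2 N/m
Wire length L = πDN_a = π·27.0·7 = 593.76 mm
m = ρ·(πd²/4)·L = 7850 × 3.0481×10⁻⁶ m² × 0.59376 m = 0.014207 kg
f_n = ½√(k/m) = 0.5·√(1067.2/0.014207) = 0.5·√(75116) = 137.04 Hz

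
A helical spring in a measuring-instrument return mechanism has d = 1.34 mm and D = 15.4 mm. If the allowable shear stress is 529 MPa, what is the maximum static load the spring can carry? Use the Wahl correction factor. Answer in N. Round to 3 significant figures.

28.9 N

C = D/d = 15.4/1.34 = 11.4925
K_W = (4C−1)/(4C−4) + 0.615/C = 44.970/41.970 + 0.0535 = 1.1250
τ_max = K·8FD/(πd³) → F_max = τ_allow·πd³/(8DK)
F_max = 529·π·1.34³/(8·15.4·1.1250) = 3998.7/138.6 = 28.851 N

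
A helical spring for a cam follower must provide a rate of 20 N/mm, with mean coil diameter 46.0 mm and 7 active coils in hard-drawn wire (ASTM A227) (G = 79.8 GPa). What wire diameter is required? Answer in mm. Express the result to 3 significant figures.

6.08 mm

d = (8D³N_a·k / G)^(1/4) = (8·46.0³·7·20 / (79.8×10³))^0.25
  = (1366.1)^0.25 = 6.0796 mm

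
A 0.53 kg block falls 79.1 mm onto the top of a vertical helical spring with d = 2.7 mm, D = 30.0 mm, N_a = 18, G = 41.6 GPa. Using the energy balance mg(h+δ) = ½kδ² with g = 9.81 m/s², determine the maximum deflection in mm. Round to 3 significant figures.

48.3 mm

k = Gd⁴/(8D³N_a) = (41.6×10³)(2.7⁴)/(8·30.0³·18) = 0.56862 N/mm
W = mg = 0.53 × 9.81 = 5.1993 N
½kδ² − Wδ − Wh = 0 → δ = (W + √(W² + 2kWh))/k
δ = (5.1993 + √(27.033 + 467.707))/0.56862 = (5.1993 + 22.243)/0.56862 = 48.261 mm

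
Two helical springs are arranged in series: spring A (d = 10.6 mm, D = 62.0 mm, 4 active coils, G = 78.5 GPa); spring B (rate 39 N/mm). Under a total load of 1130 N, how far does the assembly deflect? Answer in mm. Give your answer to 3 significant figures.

k_A = Gd⁴/(8D³N_a) = (78.5×10³)(10.6⁴)/(8·62.0³·4) = 129.95 N/mm
Series: 1/k_eq = 1/129.95 + 1/39 = 0.033336; k_eq = 29.997 N/mm
δ = F/k_eq = 1130/29.997 = 37.67 mm

37.7 mm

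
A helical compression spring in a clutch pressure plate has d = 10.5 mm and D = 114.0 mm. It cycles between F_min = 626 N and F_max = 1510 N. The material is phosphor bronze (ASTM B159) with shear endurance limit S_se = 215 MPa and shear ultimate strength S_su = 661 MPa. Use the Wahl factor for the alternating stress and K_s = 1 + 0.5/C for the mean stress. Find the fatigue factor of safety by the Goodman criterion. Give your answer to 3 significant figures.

0.992

C = D/d = 114.0/10.5 = 10.8571; K_W = (4C−1)/(4C−4)+0.615/C = 1.1327; K_s = 1+0.5/C = 1.0461
F_a = (F_max−F_min)/2 = 442 N; F_m = (F_max+F_min)/2 = 1068 N
τ_a = K_W·8F_aD/(πd³) = 1.1327 × 110.84 = 125.55 MPa
τ_m = K_s·8F_mD/(πd³) = 1.0461 × 267.82 = 280.16 MPa
Goodman: 1/n_f = τ_a/S_se + τ_m/S_su = 125.55/215 + 280.16/661 = 0.58397 + 0.42384 = 1.0078
n_f = 1/1.0078 = 0.9923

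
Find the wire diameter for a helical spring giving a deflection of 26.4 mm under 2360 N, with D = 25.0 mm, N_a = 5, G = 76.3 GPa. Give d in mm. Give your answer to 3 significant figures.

5.20 mm

Required rate k = F/δ = 2360/26.4 = 89.394 N/mm
d = (8D³N_a·k / G)^(1/4) = (8·25.0³·5·89.394 / (76.3×10³))^0.25
  = (732.26)^0.25 = 5.2019 mm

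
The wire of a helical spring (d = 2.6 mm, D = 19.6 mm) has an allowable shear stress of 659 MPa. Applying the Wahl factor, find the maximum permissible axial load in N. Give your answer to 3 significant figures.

194 N

C = D/d = 19.6/2.6 = 7.5385
K_W = (4C−1)/(4C−4) + 0.615/C = 29.154/26.154 + 0.0816 = 1.1963
τ_max = K·8FD/(πd³) → F_max = τ_allow·πd³/(8DK)
F_max = 659·π·2.6³/(8·19.6·1.1963) = 36388/187.58 = 193.99 N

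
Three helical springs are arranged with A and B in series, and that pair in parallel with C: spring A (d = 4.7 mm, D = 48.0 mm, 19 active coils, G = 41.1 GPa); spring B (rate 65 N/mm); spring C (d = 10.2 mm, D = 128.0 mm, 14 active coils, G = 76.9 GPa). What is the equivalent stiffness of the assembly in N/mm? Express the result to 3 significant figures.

4.72 N/mm

k_A = Gd⁴/(8D³N_a) = (41.1×10³)(4.7⁴)/(8·48.0³·19) = 1.1931 N/mm
k_C = Gd⁴/(8D³N_a) = (76.9×10³)(10.2⁴)/(8·128.0³·14) = 3.5439 N/mm
Springs A,B series: k_AB = 1/(1/1.1931+1/65) = 1.1716 N/mm; parallel with C: k_eq = 1.1716+3.5439 = 4.7154 N/mm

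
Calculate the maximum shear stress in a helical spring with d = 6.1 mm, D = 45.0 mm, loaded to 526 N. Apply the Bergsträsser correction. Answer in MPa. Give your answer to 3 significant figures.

Spring index C = D/d = 45.0/6.1 = 7.3770
K_B = (4C+2)/(4C−3) = 31.508/26.508 = 1.1886
τ₀ = 8FD/(πd³) = 8·526·45.0/(π·6.1³) = 189360/713.08 = 265.55 MPa
τ_max = K·τ₀ = 1.1886 × 265.55 = 315.64 MPa

316 MPa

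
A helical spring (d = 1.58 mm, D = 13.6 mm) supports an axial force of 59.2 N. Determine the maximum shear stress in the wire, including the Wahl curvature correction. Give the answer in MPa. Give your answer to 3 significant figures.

Spring index C = D/d = 13.6/1.58 = 8.6076
K_W = (4C−1)/(4C−4) + 0.615/C = 33.430/30.430 + 0.0714 = 1.1700
τ₀ = 8FD/(πd³) = 8·59.2·13.6/(π·1.58³) = 6440.96/12.391 = 519.79 MPa
τ_max = K·τ₀ = 1.1700 × 519.79 = 608.17 MPa

608 MPa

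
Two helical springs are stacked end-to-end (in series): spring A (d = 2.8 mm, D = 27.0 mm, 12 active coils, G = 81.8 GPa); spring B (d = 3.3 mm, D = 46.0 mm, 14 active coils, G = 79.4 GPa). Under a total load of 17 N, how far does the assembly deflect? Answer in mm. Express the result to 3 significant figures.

26.1 mm

k_A = Gd⁴/(8D³N_a) = (81.8×10³)(2.8⁴)/(8·27.0³·12) = 2.6609 N/mm
k_B = Gd⁴/(8D³N_a) = (79.4×10³)(3.3⁴)/(8·46.0³·14) = 0.86374 N/mm
Series: 1/k_eq = 1/2.6609 + 1/0.86374 = 1.5336; k_eq = 0.65207 N/mm
δ = F/k_eq = 17/0.65207 = 26.071 mm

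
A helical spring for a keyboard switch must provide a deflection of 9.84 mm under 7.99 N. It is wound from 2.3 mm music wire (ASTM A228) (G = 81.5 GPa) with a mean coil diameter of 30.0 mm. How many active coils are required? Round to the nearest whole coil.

13

Required rate k = F/δ = 7.99/9.84 = 0.81199 N/mm
N_a = Gd⁴/(8D³k) = (81.5×10³ × 2.3⁴)/(8 × 30.0³ × 0.81199)
    = 2.2807e+06 / 175390 = 13 → 13 coils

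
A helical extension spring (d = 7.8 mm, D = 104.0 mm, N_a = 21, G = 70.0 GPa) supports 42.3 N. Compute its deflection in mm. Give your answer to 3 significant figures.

30.9 mm

k = Gd⁴/(8D³N_a) = (70.0×10³)(7.8⁴)/(8·104.0³·21) = 1.3711 N/mm
δ = F/k = 42.3 / 1.3711 = 30.851 mm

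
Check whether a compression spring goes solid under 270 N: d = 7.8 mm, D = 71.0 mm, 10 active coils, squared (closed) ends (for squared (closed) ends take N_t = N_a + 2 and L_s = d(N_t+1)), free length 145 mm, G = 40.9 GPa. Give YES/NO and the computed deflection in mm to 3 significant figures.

YES, δ = 51.1 mm

k = Gd⁴/(8D³N_a) = (40.9×10³)(7.8⁴)/(8·71.0³·10) = 5.2873 N/mm
N_t = 12; L_s = 7.8·13 = 101.4 mm; δ_solid = L₀ − L_s = 145 − 101.4 = 43.6 mm
δ = F/k = 270/5.2873 = 51.065 mm
δ ≥ δ_solid → spring goes solid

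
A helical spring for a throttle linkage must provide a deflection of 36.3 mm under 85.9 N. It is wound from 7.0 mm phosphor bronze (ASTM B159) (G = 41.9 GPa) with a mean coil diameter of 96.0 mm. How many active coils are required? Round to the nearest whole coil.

6

Required rate k = F/δ = 85.9/36.3 = 2.3664 N/mm
N_a = Gd⁴/(8D³k) = (41.9×10³ × 7.0⁴)/(8 × 96.0³ × 2.3664)
    = 1.00602e+08 / 1.67491e+07 = 6.006 → 6 coils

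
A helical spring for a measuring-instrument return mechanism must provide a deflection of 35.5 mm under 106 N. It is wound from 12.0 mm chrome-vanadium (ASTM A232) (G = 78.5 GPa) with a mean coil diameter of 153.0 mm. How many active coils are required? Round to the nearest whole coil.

Required rate k = F/δ = 106/35.5 = 2.9859 N/mm
N_a = Gd⁴/(8D³k) = (78.5×10³ × 12.0⁴)/(8 × 153.0³ × 2.9859)
    = 1.62778e+09 / 8.55543e+07 = 19.03 → 19 coils

19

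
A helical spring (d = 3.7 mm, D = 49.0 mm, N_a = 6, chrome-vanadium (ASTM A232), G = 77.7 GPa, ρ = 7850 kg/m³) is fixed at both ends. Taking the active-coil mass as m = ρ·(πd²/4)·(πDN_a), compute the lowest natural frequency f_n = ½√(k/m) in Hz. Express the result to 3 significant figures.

90.9 Hz

k = Gd⁴/(8D³N_a) = (77.7×10³)(3.7⁴)/(8·49.0³·6) = 2.5787 N/mm = 2578.7 N/m
Wire length L = πDN_a = π·49.0·6 = 923.63 mm
m = ρ·(πd²/4)·L = 7850 × 10.752×10⁻⁶ m² × 0.92363 m = 0.077958 kg
f_n = ½√(k/m) = 0.5·√(2578.7/0.077958) = 0.5·√(33078) = 90.937 Hz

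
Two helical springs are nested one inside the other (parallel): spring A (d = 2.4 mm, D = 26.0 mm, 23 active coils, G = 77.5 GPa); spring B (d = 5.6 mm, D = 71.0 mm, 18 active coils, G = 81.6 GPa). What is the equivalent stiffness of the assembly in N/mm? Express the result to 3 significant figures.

2.35 N/mm

k_A = Gd⁴/(8D³N_a) = (77.5×10³)(2.4⁴)/(8·26.0³·23) = 0.79508 N/mm
k_B = Gd⁴/(8D³N_a) = (81.6×10³)(5.6⁴)/(8·71.0³·18) = 1.5571 N/mm
Parallel: k_eq = 0.79508 + 1.5571 = 2.3521 N/mm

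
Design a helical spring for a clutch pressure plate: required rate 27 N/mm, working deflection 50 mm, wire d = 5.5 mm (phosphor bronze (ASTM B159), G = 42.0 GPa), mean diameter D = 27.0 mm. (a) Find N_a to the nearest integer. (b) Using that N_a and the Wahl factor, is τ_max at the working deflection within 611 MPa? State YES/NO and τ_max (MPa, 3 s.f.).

N_a = Gd⁴/(8D³k) = (42.0×10³)(5.5⁴)/(8·27.0³·27) = 9.04 → N_a = 9
Actual rate k = Gd⁴/(8D³·9) = 27.119 N/mm
Working load F = kδ = 27.119·50 = 1356 N
C = 27.0/5.5 = 4.9091; K_W = (4C−1)/(4C−4)+0.615/C = 1.3171
τ_max = K_W·8FD/(πd³) = 1.3171·560.35 = 738.06 MPa
τ_max > 611 MPa → exceeds allowable

(a) 9 coils; (b) NO, τ_max = 738 MPa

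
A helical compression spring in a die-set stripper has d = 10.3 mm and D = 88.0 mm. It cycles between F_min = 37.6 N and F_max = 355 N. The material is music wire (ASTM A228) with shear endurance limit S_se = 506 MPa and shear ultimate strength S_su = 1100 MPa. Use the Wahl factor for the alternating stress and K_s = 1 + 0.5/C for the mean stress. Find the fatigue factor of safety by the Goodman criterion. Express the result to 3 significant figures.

C = D/d = 88.0/10.3 = 8.5437; K_W = (4C−1)/(4C−4)+0.615/C = 1.1714; K_s = 1+0.5/C = 1.0585
F_a = (F_max−F_min)/2 = 158.7 N; F_m = (F_max+F_min)/2 = 196.3 N
τ_a = K_W·8F_aD/(πd³) = 1.1714 × 32.545 = 38.124 MPa
τ_m = K_s·8F_mD/(πd³) = 1.0585 × 40.256 = 42.612 MPa
Goodman: 1/n_f = τ_a/S_se + τ_m/S_su = 38.124/506 + 42.612/1100 = 0.07534 + 0.03874 = 0.11408
n_f = 1/0.11408 = 8.766

8.77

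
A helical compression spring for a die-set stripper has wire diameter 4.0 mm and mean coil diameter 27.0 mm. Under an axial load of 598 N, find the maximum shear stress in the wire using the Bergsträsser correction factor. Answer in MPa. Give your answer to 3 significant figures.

Spring index C = D/d = 27.0/4.0 = 6.7500
K_B = (4C+2)/(4C−3) = 29.000/24.000 = 1.2083
τ₀ = 8FD/(πd³) = 8·598·27.0/(π·4.0³) = 129168/201.06 = 642.43 MPa
τ_max = K·τ₀ = 1.2083 × 642.43 = 776.27 MPa

776 MPa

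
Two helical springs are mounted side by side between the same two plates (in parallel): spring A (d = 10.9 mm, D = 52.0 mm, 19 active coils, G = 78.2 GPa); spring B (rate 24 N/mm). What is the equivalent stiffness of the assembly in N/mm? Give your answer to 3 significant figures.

75.6 N/mm

k_A = Gd⁴/(8D³N_a) = (78.2×10³)(10.9⁴)/(8·52.0³·19) = 51.649 N/mm
Parallel: k_eq = 51.649 + 24 = 75.649 N/mm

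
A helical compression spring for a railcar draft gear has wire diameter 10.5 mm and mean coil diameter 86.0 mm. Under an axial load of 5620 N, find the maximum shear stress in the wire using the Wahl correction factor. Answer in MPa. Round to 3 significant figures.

Spring index C = D/d = 86.0/10.5 = 8.1905
K_W = (4C−1)/(4C−4) + 0.615/C = 31.762/28.762 + 0.0751 = 1.1794
τ₀ = 8FD/(πd³) = 8·5620·86.0/(π·10.5³) = 3.86656e+06/3636.8 = 1063.2 MPa
τ_max = K·τ₀ = 1.1794 × 1063.2 = 1253.9 MPa

1250 MPa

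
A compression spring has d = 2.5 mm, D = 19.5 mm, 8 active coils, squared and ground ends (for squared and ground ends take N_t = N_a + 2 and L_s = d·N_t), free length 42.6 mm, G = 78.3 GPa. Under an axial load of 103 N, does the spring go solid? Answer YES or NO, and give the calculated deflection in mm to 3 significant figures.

NO, δ = 16.0 mm

k = Gd⁴/(8D³N_a) = (78.3×10³)(2.5⁴)/(8·19.5³·8) = 6.4452 N/mm
N_t = 10; L_s = 2.5·10 = 25 mm; δ_solid = L₀ − L_s = 42.6 − 25 = 17.6 mm
δ = F/k = 103/6.4452 = 15.981 mm
δ < δ_solid → spring does not go solid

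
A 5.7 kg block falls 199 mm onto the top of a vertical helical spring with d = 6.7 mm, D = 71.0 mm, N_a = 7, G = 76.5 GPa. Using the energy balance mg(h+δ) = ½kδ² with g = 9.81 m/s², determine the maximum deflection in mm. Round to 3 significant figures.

k = Gd⁴/(8D³N_a) = (76.5×10³)(6.7⁴)/(8·71.0³·7) = 7.6913 N/mm
W = mg = 5.7 × 9.81 = 55.917 N
½kδ² − Wδ − Wh = 0 → δ = (W + √(W² + 2kWh))/k
δ = (55.917 + √(3126.7 + 171169))/7.6913 = (55.917 + 417.49)/7.6913 = 61.551 mm

61.6 mm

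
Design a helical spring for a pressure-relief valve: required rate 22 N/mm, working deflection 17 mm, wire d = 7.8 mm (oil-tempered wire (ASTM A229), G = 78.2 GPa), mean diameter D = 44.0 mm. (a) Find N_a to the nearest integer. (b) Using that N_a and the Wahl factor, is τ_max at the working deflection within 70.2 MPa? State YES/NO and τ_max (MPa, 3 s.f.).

(a) 19 coils; (b) NO, τ_max = 114 MPa

N_a = Gd⁴/(8D³k) = (78.2×10³)(7.8⁴)/(8·44.0³·22) = 19.31 → N_a = 19
Actual rate k = Gd⁴/(8D³·19) = 22.355 N/mm
Working load F = kδ = 22.355·17 = 380.04 N
C = 44.0/7.8 = 5.6410; K_W = (4C−1)/(4C−4)+0.615/C = 1.2706
τ_max = K_W·8FD/(πd³) = 1.2706·89.731 = 114.01 MPa
τ_max > 70.2 MPa → exceeds allowable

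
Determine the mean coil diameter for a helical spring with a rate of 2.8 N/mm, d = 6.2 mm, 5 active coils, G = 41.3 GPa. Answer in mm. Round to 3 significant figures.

81.7 mm

D = (Gd⁴/(8N_a·k))^(1/3) = (41.3×10³·6.2⁴/(8·5·2.8))^(1/3)
  = (544877)^(1/3) = 81.6770 mm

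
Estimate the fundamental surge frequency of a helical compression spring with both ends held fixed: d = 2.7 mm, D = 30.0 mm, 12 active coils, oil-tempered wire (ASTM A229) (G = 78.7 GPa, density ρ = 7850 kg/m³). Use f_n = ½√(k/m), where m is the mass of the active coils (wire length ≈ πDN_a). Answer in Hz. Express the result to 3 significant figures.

k = Gd⁴/(8D³N_a) = (78.7×10³)(2.7⁴)/(8·30.0³·12) = 1.6136 N/mm = 1613.6 N/m
Wire length L = πDN_a = π·30.0·12 = 1131 mm
m = ρ·(πd²/4)·L = 7850 × 5.7256×10⁻⁶ m² × 1.131 m = 0.050832 kg
f_n = ½√(k/m) = 0.5·√(1613.6/0.050832) = 0.5·√(31744) = 89.084 Hz

89.1 Hz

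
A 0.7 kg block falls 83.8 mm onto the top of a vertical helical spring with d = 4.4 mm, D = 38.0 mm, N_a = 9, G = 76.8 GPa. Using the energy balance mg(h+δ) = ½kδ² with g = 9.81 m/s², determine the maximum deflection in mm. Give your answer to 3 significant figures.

13.5 mm

k = Gd⁴/(8D³N_a) = (76.8×10³)(4.4⁴)/(8·38.0³·9) = 7.286 N/mm
W = mg = 0.7 × 9.81 = 6.867 N
½kδ² − Wδ − Wh = 0 → δ = (W + √(W² + 2kWh))/k
δ = (6.867 + √(47.156 + 8385.51))/7.286 = (6.867 + 91.83)/7.286 = 13.546 mm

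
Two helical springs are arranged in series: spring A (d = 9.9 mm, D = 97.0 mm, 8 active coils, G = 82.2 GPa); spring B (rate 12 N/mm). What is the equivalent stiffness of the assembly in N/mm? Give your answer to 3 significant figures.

6.36 N/mm

k_A = Gd⁴/(8D³N_a) = (82.2×10³)(9.9⁴)/(8·97.0³·8) = 13.518 N/mm
Series: 1/k_eq = 1/13.518 + 1/12 = 0.15731; k_eq = 6.357 N/mm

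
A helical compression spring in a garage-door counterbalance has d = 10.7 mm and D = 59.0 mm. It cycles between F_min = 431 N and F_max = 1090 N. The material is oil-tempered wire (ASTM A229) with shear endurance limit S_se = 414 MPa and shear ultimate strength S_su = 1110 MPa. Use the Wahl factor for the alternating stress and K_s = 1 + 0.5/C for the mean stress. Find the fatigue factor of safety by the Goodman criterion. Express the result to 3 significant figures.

C = D/d = 59.0/10.7 = 5.5140; K_W = (4C−1)/(4C−4)+0.615/C = 1.2777; K_s = 1+0.5/C = 1.0907
F_a = (F_max−F_min)/2 = 329.5 N; F_m = (F_max+F_min)/2 = 760.5 N
τ_a = K_W·8F_aD/(πd³) = 1.2777 × 40.411 = 51.632 MPa
τ_m = K_s·8F_mD/(πd³) = 1.0907 × 93.27 = 101.73 MPa
Goodman: 1/n_f = τ_a/S_se + τ_m/S_su = 51.632/414 + 101.73/1110 = 0.12472 + 0.09165 = 0.21636
n_f = 1/0.21636 = 4.622

4.62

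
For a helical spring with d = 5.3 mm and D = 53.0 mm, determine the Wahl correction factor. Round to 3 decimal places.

1.145

C = D/d = 53.0/5.3 = 10.0000
K_W = (4C−1)/(4C−4) + 0.615/C = 39.000/36.000 + 0.0615 = 1.1448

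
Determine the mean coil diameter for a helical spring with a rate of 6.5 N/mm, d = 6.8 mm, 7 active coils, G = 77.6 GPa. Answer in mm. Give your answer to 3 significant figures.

77.0 mm

D = (Gd⁴/(8N_a·k))^(1/3) = (77.6×10³·6.8⁴/(8·7·6.5))^(1/3)
  = (455823)^(1/3) = 76.9600 mm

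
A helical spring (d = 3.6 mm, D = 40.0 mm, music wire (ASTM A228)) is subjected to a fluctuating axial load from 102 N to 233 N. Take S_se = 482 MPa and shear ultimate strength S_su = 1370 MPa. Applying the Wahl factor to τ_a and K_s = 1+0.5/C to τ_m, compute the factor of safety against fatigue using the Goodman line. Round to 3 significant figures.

1.63

C = D/d = 40.0/3.6 = 11.1111; K_W = (4C−1)/(4C−4)+0.615/C = 1.1295; K_s = 1+0.5/C = 1.0450
F_a = (F_max−F_min)/2 = 65.5 N; F_m = (F_max+F_min)/2 = 167.5 N
τ_a = K_W·8F_aD/(πd³) = 1.1295 × 143 = 161.52 MPa
τ_m = K_s·8F_mD/(πd³) = 1.0450 × 365.69 = 382.14 MPa
Goodman: 1/n_f = τ_a/S_se + τ_m/S_su = 161.52/482 + 382.14/1370 = 0.33511 + 0.27894 = 0.61404
n_f = 1/0.61404 = 1.629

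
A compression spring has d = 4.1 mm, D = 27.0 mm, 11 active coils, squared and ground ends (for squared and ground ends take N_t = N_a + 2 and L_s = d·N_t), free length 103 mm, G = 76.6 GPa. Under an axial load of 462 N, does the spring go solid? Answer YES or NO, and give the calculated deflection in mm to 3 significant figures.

k = Gd⁴/(8D³N_a) = (76.6×10³)(4.1⁴)/(8·27.0³·11) = 12.497 N/mm
N_t = 13; L_s = 4.1·13 = 53.3 mm; δ_solid = L₀ − L_s = 103 − 53.3 = 49.7 mm
δ = F/k = 462/12.497 = 36.97 mm
δ < δ_solid → spring does not go solid

NO, δ = 37.0 mm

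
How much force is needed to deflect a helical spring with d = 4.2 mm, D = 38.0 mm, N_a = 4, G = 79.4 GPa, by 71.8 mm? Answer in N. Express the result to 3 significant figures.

1010 N

k = Gd⁴/(8D³N_a) = (79.4×10³)(4.2⁴)/(8·38.0³·4) = 14.071 N/mm
F = k·δ = 14.071 × 71.8 = 1010.3 N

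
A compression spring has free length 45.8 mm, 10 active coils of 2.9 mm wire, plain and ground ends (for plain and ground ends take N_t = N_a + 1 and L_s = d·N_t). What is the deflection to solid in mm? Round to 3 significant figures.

N_t = 11; L_s = 2.9·11 = 31.9 mm
δ_solid = L₀ − L_s = 45.8 − 31.9 = 13.9 mm

13.9 mm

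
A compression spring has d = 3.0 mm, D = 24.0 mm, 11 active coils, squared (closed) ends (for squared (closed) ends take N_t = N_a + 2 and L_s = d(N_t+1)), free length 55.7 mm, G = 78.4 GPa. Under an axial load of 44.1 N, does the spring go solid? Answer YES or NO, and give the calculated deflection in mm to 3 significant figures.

k = Gd⁴/(8D³N_a) = (78.4×10³)(3.0⁴)/(8·24.0³·11) = 5.2202 N/mm
N_t = 13; L_s = 3.0·14 = 42 mm; δ_solid = L₀ − L_s = 55.7 − 42 = 13.7 mm
δ = F/k = 44.1/5.2202 = 8.448 mm
δ < δ_solid → spring does not go solid

NO, δ = 8.45 mm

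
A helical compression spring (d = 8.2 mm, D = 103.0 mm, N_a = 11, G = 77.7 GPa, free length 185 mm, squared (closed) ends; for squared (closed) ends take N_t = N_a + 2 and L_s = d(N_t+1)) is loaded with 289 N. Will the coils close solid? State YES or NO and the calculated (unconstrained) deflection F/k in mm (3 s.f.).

YES, δ = 79.1 mm

k = Gd⁴/(8D³N_a) = (77.7×10³)(8.2⁴)/(8·103.0³·11) = 3.6533 N/mm
N_t = 13; L_s = 8.2·14 = 114.8 mm; δ_solid = L₀ − L_s = 185 − 114.8 = 70.2 mm
δ = F/k = 289/3.6533 = 79.107 mm
δ ≥ δ_solid → spring goes solid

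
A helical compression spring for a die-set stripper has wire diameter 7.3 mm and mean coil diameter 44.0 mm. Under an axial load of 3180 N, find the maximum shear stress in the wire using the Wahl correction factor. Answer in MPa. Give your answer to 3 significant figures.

1150 MPa

Spring index C = D/d = 44.0/7.3 = 6.0274
K_W = (4C−1)/(4C−4) + 0.615/C = 23.110/20.110 + 0.1020 = 1.2512
τ₀ = 8FD/(πd³) = 8·3180·44.0/(π·7.3³) = 1.11936e+06/1222.1 = 915.91 MPa
τ_max = K·τ₀ = 1.2512 × 915.91 = 1146 MPa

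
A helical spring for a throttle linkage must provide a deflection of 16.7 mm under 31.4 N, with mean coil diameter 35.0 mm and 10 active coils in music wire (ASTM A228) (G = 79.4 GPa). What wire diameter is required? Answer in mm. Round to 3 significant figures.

3.00 mm

Required rate k = F/δ = 31.4/16.7 = 1.8802 N/mm
d = (8D³N_a·k / G)^(1/4) = (8·35.0³·10·1.8802 / (79.4×10³))^0.25
  = (81.224)^0.25 = 3.0021 mm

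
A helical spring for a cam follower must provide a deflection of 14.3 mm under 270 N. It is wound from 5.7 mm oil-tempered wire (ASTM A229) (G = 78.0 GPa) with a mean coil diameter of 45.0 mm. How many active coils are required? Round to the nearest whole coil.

Required rate k = F/δ = 270/14.3 = 18.881 N/mm
N_a = Gd⁴/(8D³k) = (78.0×10³ × 5.7⁴)/(8 × 45.0³ × 18.881)
    = 8.23368e+07 / 1.37643e+07 = 5.982 → 6 coils

6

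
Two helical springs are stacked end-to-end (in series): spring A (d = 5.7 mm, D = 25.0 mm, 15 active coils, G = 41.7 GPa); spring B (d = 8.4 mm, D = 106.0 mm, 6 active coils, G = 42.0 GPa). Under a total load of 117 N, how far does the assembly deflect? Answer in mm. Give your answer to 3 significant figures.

k_A = Gd⁴/(8D³N_a) = (41.7×10³)(5.7⁴)/(8·25.0³·15) = 23.477 N/mm
k_B = Gd⁴/(8D³N_a) = (42.0×10³)(8.4⁴)/(8·106.0³·6) = 3.6577 N/mm
Series: 1/k_eq = 1/23.477 + 1/3.6577 = 0.31599; k_eq = 3.1646 N/mm
δ = F/k_eq = 117/3.1646 = 36.971 mm

37.0 mm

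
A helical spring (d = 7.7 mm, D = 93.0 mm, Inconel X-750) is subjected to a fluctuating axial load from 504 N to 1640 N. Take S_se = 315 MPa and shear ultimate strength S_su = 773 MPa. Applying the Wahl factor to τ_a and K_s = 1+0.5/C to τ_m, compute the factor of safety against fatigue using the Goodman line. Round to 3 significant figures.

C = D/d = 93.0/7.7 = 12.0779; K_W = (4C−1)/(4C−4)+0.615/C = 1.1186; K_s = 1+0.5/C = 1.0414
F_a = (F_max−F_min)/2 = 568 N; F_m = (F_max+F_min)/2 = 1072 N
τ_a = K_W·8F_aD/(πd³) = 1.1186 × 294.65 = 329.6 MPa
τ_m = K_s·8F_mD/(πd³) = 1.0414 × 556.09 = 579.11 MPa
Goodman: 1/n_f = τ_a/S_se + τ_m/S_su = 329.6/315 + 579.11/773 = 1.04634 + 0.74917 = 1.7955
n_f = 1/1.7955 = 0.5569

0.557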